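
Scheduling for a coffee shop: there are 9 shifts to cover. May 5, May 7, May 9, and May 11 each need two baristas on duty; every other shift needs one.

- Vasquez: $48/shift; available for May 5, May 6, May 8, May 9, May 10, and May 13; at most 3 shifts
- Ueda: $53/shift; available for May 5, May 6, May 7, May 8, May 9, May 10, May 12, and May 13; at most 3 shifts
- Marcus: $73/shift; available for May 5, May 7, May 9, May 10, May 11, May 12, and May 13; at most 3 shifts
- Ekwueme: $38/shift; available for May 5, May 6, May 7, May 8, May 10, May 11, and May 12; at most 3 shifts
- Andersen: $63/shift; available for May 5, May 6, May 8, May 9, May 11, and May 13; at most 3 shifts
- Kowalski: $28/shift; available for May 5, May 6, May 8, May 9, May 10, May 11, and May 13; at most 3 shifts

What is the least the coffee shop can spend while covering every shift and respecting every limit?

$564

Picking the cheapest available barista for each shift independently would cost $449, but that ignores the shift limits.
An optimal schedule: May 5→Vasquez+Ueda, May 6→Kowalski, May 7→Ekwueme+Ueda, May 8→Kowalski, May 9→Vasquez+Ueda, May 10→Kowalski, May 11→Ekwueme+Andersen, May 12→Ekwueme, May 13→Vasquez.
Total: 48 + 53 + 28 + 38 + 53 + 28 + 48 + 53 + 28 + 38 + 63 + 38 + 48 = $564.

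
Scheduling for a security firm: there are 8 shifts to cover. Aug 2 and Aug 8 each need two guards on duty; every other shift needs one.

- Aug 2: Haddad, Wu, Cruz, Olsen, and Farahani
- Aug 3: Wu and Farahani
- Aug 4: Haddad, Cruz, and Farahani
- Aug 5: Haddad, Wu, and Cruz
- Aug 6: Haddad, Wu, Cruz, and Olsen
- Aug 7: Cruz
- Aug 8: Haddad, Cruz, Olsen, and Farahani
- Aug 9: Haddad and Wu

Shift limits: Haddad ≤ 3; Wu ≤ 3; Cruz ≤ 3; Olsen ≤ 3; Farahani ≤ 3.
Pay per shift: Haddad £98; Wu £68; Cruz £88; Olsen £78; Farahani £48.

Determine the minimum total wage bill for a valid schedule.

Aug 7 can only be covered by Cruz, so that assignment is forced.
Picking the cheapest available guard for each shift independently would cost £630, but that ignores the shift limits.
An optimal schedule: Aug 2→Wu+Olsen, Aug 3→Farahani, Aug 4→Farahani, Aug 5→Wu, Aug 6→Olsen, Aug 7→Cruz, Aug 8→Farahani+Olsen, Aug 9→Wu.
Total: 68 + 78 + 48 + 48 + 68 + 78 + 88 + 48 + 78 + 68 = £670.

£670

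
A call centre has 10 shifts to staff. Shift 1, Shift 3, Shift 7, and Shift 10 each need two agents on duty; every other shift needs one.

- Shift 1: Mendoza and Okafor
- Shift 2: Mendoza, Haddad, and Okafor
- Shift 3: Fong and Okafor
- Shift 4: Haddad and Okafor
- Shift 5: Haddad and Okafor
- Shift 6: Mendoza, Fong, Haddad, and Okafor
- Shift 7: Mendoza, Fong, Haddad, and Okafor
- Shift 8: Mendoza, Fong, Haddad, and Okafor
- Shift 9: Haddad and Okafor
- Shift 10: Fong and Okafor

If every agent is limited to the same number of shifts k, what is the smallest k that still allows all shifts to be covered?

With 4 agents and 14 worker-slots to fill, someone must work at least ⌈14/4⌉ = 4 shifts, so k ≥ 4.
k = 4 works: Shift 1→Mendoza+Okafor, Shift 2→Mendoza, Shift 3→Fong+Okafor, Shift 4→Haddad, Shift 5→Haddad, Shift 6→Mendoza, Shift 7→Fong+Haddad, Shift 8→Mendoza, Shift 9→Haddad, Shift 10→Fong+Okafor.
Loads: Mendoza 4, Fong 3, Haddad 4, Okafor 3 — all ≤ 4.

4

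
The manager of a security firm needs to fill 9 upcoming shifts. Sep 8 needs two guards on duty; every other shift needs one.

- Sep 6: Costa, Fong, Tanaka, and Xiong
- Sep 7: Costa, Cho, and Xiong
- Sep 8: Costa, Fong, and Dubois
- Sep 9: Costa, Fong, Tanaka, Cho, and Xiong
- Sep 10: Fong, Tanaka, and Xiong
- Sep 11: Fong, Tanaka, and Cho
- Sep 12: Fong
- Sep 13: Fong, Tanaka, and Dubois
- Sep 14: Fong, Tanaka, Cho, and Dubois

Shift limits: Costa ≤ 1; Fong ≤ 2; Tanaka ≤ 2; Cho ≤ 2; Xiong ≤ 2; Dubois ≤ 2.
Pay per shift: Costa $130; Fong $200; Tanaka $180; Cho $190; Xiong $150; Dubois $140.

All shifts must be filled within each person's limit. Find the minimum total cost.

$1650

Sep 12 can only be covered by Fong, so that assignment is forced.
Picking the cheapest available guard for each shift independently would cost $1470, but that ignores the shift limits.
An optimal schedule: Sep 6→Tanaka, Sep 7→Xiong, Sep 8→Costa+Dubois, Sep 9→Cho, Sep 10→Xiong, Sep 11→Tanaka, Sep 12→Fong, Sep 13→Dubois, Sep 14→Cho.
Total: 180 + 150 + 130 + 140 + 190 + 150 + 180 + 200 + 140 + 190 = $1650.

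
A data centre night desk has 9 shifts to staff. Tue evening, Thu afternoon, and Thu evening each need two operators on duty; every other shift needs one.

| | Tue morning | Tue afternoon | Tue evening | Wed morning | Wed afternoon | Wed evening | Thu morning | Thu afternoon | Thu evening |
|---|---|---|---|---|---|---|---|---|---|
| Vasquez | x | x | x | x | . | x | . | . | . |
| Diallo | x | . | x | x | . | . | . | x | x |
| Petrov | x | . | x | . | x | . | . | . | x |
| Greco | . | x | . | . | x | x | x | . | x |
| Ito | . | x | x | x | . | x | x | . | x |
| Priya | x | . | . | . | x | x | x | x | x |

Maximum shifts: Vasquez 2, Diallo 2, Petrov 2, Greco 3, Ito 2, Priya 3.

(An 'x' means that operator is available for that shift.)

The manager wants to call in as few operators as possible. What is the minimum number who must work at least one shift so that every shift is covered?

5

12 slots to fill and no one can take more than 3, so at least ⌈12/3⌉ = 4 operators are needed.
Any 4 operators together have capacity at most 3+3+2+2 = 10 < 12 slots, so 4 can never suffice.
Vasquez, Diallo, Petrov, Greco, and Priya alone can cover everything: Tue morning→Priya, Tue afternoon→Vasquez, Tue evening→Diallo+Petrov, Wed morning→Vasquez, Wed afternoon→Petrov, Wed evening→Greco, Thu morning→Greco, Thu afternoon→Diallo+Priya, Thu evening→Greco+Priya.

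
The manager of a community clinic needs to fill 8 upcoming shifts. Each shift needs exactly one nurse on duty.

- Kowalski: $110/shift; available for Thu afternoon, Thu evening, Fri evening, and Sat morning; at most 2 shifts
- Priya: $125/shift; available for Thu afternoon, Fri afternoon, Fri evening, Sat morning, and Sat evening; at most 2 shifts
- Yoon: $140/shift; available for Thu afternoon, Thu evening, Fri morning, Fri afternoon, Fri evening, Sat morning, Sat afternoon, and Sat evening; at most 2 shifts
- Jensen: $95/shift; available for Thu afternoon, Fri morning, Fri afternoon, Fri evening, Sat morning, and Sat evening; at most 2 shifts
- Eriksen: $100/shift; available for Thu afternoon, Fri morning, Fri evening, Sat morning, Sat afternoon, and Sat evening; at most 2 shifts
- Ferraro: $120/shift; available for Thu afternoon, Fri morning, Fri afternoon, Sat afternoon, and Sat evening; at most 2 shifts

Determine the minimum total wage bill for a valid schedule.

$850

Picking the cheapest available nurse for each shift independently would cost $780, but that ignores the shift limits.
An optimal schedule: Thu afternoon→Ferraro, Thu evening→Kowalski, Fri morning→Jensen, Fri afternoon→Jensen, Fri evening→Eriksen, Sat morning→Kowalski, Sat afternoon→Eriksen, Sat evening→Ferraro.
Total: 120 + 110 + 95 + 95 + 100 + 110 + 100 + 120 = $850.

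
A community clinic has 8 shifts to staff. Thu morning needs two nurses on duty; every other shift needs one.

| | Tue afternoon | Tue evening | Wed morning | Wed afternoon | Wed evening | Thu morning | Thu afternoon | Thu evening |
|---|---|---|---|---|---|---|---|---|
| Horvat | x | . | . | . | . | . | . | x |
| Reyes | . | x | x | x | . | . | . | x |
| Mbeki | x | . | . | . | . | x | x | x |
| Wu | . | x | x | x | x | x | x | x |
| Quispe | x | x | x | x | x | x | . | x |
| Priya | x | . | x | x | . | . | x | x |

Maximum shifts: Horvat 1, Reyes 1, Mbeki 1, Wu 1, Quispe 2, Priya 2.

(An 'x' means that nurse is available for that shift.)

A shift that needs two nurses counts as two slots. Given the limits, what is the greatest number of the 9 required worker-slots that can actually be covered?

8

Total capacity across all nurses is 1+1+1+1+2+2 = 8, and 9 slots are needed, so at most 8 can be filled.
An assignment achieving 8: Tue afternoon→Horvat, Tue evening→Reyes, Wed morning→Quispe, Wed afternoon→Priya, Wed evening→Wu, Thu morning→Mbeki+Quispe, Thu afternoon→Priya.
Loads: Horvat 1/1, Reyes 1/1, Mbeki 1/1, Wu 1/1, Quispe 2/2, Priya 2/2.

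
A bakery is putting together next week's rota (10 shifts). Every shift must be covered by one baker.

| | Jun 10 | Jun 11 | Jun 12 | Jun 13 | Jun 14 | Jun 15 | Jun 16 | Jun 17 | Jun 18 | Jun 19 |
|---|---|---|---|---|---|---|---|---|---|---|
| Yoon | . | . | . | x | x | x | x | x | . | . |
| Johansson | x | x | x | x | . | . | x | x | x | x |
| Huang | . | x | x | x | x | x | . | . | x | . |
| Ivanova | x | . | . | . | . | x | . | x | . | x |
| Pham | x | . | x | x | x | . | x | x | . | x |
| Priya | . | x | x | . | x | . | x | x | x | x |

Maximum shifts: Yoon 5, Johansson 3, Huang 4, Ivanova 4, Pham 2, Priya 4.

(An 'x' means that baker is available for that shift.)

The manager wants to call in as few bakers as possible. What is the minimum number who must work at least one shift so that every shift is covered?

3

10 slots to fill and no one can take more than 5, so at least ⌈10/5⌉ = 2 bakers are needed.
Any 2 bakers together have capacity at most 5+4 = 9 < 10 slots, so 2 can never suffice.
Yoon, Johansson, and Huang alone can cover everything: Jun 10→Johansson, Jun 11→Johansson, Jun 12→Huang, Jun 13→Yoon, Jun 14→Yoon, Jun 15→Yoon, Jun 16→Yoon, Jun 17→Yoon, Jun 18→Huang, Jun 19→Johansson.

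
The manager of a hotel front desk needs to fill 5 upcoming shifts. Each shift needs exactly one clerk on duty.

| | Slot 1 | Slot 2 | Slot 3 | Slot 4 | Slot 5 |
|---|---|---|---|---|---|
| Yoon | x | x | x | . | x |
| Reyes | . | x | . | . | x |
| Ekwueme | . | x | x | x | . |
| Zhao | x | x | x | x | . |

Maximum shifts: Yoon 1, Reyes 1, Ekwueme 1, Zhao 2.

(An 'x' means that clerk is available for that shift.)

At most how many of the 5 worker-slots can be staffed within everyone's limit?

Total capacity across all clerks is 1+1+1+2 = 5, and 5 slots are needed, so at most 5 can be filled.
An assignment achieving 5: Slot 1→Yoon, Slot 2→Zhao, Slot 3→Zhao, Slot 4→Ekwueme, Slot 5→Reyes.
Loads: Yoon 1/1, Reyes 1/1, Ekwueme 1/1, Zhao 2/2.

5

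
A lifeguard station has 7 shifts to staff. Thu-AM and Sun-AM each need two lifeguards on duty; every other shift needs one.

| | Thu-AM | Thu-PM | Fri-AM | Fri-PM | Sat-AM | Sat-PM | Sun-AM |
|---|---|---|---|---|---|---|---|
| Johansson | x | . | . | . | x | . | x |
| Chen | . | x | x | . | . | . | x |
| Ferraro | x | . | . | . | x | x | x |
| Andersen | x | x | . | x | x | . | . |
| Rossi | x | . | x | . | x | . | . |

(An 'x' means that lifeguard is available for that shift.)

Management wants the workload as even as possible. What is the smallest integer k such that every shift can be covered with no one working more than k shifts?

With 5 lifeguards and 9 worker-slots to fill, someone must work at least ⌈9/5⌉ = 2 shifts, so k ≥ 2.
k = 2 works: Thu-AM→Andersen+Rossi, Thu-PM→Chen, Fri-AM→Chen, Fri-PM→Andersen, Sat-AM→Johansson, Sat-PM→Ferraro, Sun-AM→Johansson+Ferraro.
Loads: Johansson 2, Chen 2, Ferraro 2, Andersen 2, Rossi 1 — all ≤ 2.

2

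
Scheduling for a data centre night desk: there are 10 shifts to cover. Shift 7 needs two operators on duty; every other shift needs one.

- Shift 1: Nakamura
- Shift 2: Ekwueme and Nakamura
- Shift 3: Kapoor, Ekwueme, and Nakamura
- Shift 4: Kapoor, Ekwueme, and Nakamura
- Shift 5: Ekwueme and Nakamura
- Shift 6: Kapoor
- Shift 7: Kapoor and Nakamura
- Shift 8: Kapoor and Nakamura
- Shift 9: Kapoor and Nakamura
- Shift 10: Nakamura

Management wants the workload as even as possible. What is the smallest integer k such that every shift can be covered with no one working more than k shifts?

With 3 operators and 11 worker-slots to fill, someone must work at least ⌈11/3⌉ = 4 shifts, so k ≥ 4.
k = 4 works: Shift 1→Nakamura, Shift 2→Ekwueme, Shift 3→Ekwueme, Shift 4→Ekwueme, Shift 5→Ekwueme, Shift 6→Kapoor, Shift 7→Kapoor+Nakamura, Shift 8→Kapoor, Shift 9→Kapoor, Shift 10→Nakamura.
Loads: Kapoor 4, Ekwueme 4, Nakamura 3 — all ≤ 4.

4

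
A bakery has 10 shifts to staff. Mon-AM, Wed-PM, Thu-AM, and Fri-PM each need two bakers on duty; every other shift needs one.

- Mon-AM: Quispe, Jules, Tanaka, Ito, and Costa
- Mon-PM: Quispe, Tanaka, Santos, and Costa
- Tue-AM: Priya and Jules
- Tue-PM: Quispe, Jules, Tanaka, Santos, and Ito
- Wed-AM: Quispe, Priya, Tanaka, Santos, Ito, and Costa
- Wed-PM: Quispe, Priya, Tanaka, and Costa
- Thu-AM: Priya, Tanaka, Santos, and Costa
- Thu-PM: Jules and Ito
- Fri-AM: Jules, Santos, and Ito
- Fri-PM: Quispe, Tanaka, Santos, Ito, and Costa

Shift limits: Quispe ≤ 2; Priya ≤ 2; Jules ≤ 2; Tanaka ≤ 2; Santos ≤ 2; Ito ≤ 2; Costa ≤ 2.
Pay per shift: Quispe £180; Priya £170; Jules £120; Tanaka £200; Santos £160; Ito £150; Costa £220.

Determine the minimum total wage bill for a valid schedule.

£2400

Picking the cheapest available baker for each shift independently would cost £2050, but that ignores the shift limits.
An optimal schedule: Mon-AM→Ito+Costa, Mon-PM→Quispe, Tue-AM→Priya, Tue-PM→Quispe, Wed-AM→Priya, Wed-PM→Tanaka+Costa, Thu-AM→Tanaka+Santos, Thu-PM→Jules, Fri-AM→Jules, Fri-PM→Santos+Ito.
Total: 150 + 220 + 180 + 170 + 180 + 170 + 200 + 220 + 200 + 160 + 120 + 120 + 160 + 150 = £2400.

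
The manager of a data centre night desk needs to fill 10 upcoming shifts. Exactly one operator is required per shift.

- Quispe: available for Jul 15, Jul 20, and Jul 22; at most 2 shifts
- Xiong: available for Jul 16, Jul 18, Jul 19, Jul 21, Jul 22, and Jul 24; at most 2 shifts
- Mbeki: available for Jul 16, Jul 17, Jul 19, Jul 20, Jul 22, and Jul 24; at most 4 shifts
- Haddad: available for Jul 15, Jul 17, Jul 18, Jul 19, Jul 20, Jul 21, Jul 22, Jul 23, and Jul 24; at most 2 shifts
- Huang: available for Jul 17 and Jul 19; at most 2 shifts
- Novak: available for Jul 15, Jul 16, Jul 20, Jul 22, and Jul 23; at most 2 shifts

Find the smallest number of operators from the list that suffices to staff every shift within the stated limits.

10 slots to fill and no one can take more than 4, so at least ⌈10/4⌉ = 3 operators are needed.
Any 3 operators together have capacity at most 4+2+2 = 8 < 10 slots, so 3 can never suffice.
Quispe, Xiong, Mbeki, and Haddad alone can cover everything: Jul 15→Quispe, Jul 16→Xiong, Jul 17→Mbeki, Jul 18→Xiong, Jul 19→Mbeki, Jul 20→Quispe, Jul 21→Haddad, Jul 22→Mbeki, Jul 23→Haddad, Jul 24→Mbeki.

4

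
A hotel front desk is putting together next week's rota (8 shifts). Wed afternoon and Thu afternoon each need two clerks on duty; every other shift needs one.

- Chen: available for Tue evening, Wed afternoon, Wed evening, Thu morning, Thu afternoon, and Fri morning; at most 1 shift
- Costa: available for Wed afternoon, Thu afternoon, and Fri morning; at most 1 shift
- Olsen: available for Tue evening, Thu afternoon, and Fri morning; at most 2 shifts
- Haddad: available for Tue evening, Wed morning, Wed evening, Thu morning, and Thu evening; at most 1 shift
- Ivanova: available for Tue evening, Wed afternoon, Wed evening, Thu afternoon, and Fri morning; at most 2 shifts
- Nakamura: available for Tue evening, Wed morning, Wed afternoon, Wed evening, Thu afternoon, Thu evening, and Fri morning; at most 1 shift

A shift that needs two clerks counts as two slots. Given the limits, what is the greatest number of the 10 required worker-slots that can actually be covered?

8

Total capacity across all clerks is 1+1+2+1+2+1 = 8, and 10 slots are needed, so at most 8 can be filled.
An assignment achieving 8: Tue evening→Olsen, Wed morning→Haddad, Wed afternoon→Costa+Ivanova, Wed evening→Ivanova, Thu morning→Chen, Thu afternoon→Olsen, Thu evening→Nakamura.
Loads: Chen 1/1, Costa 1/1, Olsen 2/2, Haddad 1/1, Ivanova 2/2, Nakamura 1/1.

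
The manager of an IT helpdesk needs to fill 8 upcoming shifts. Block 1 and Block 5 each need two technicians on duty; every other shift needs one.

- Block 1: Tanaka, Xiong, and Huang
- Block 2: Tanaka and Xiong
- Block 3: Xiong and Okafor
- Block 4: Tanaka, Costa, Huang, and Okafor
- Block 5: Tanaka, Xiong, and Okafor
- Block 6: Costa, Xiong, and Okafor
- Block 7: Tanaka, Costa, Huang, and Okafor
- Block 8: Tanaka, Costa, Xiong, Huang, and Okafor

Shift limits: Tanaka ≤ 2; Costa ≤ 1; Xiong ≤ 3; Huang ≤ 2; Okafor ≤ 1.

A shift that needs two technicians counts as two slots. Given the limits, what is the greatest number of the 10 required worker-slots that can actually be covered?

9

Total capacity across all technicians is 2+1+3+2+1 = 9, and 10 slots are needed, so at most 9 can be filled.
An assignment achieving 9: Block 1→Tanaka+Xiong, Block 2→Tanaka, Block 3→Xiong, Block 4→Huang, Block 5→Xiong+Okafor, Block 6→Costa, Block 7→Huang.
Loads: Tanaka 2/2, Costa 1/1, Xiong 3/3, Huang 2/2, Okafor 1/1.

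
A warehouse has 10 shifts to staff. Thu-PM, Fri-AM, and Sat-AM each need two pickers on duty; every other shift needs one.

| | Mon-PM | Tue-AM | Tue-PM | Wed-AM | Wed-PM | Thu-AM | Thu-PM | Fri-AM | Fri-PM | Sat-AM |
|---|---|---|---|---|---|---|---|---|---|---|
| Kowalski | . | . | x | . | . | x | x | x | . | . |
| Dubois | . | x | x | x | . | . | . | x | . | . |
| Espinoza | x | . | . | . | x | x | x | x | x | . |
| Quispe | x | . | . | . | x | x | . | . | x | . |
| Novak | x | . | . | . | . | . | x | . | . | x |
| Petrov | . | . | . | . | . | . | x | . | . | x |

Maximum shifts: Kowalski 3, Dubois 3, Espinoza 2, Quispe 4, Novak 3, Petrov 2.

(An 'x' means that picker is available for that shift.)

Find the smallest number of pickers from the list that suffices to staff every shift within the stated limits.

13 slots to fill and no one can take more than 4, so at least ⌈13/4⌉ = 4 pickers are needed.
No set of 4 pickers can cover every shift (each such set leaves at least one shift with no one available or exceeds a cap).
Kowalski, Dubois, Espinoza, Novak, and Petrov alone can cover everything: Mon-PM→Novak, Tue-AM→Dubois, Tue-PM→Kowalski, Wed-AM→Dubois, Wed-PM→Espinoza, Thu-AM→Kowalski, Thu-PM→Novak+Petrov, Fri-AM→Kowalski+Dubois, Fri-PM→Espinoza, Sat-AM→Novak+Petrov.

5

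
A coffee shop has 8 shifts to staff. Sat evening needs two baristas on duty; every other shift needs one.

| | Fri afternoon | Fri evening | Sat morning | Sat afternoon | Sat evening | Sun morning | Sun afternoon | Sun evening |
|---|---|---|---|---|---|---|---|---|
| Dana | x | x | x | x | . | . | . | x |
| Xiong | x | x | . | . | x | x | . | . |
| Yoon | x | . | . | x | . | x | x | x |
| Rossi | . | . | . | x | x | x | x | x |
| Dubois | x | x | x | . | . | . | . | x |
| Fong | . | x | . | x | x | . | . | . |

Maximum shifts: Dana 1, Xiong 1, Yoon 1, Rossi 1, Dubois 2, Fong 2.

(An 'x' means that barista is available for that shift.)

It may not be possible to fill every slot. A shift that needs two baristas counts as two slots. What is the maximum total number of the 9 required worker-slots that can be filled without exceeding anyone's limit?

8

Total capacity across all baristas is 1+1+1+1+2+2 = 8, and 9 slots are needed, so at most 8 can be filled.
An assignment achieving 8: Fri afternoon→Dubois, Fri evening→Fong, Sat morning→Dana, Sat afternoon→Fong, Sat evening→Xiong+Rossi, Sun afternoon→Yoon, Sun evening→Dubois.
Loads: Dana 1/1, Xiong 1/1, Yoon 1/1, Rossi 1/1, Dubois 2/2, Fong 2/2.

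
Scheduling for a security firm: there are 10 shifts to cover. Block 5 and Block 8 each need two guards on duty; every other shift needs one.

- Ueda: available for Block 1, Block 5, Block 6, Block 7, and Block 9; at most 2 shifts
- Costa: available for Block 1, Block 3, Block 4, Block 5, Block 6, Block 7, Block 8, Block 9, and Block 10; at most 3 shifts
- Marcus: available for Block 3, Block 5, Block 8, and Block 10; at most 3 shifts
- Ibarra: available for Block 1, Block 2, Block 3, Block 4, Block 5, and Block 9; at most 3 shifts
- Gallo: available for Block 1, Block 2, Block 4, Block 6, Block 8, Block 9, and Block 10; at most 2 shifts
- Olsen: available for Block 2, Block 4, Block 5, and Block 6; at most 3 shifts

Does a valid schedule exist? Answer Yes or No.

Yes

One valid schedule: Block 1→Ueda, Block 2→Ibarra, Block 3→Costa, Block 4→Ibarra, Block 5→Marcus+Olsen, Block 6→Gallo, Block 7→Ueda, Block 8→Costa+Marcus, Block 9→Ibarra, Block 10→Costa.
Loads: Ueda 2/2, Costa 3/3, Marcus 2/3, Ibarra 3/3, Gallo 1/2, Olsen 1/3 — all within limits.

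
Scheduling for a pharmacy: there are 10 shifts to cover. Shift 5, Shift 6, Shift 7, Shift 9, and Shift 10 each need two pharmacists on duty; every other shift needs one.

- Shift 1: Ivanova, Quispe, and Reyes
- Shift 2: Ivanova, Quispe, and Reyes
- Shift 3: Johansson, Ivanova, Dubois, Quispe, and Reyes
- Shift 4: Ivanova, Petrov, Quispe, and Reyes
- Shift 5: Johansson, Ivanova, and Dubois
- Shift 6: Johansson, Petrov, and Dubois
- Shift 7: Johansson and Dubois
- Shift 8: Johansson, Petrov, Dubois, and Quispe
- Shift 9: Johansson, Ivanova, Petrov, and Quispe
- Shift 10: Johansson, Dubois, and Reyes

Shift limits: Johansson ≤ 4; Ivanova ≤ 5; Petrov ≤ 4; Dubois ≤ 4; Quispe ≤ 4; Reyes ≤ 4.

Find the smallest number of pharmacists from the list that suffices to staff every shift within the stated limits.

4

15 slots to fill and no one can take more than 5, so at least ⌈15/5⌉ = 3 pharmacists are needed.
Any 3 pharmacists together have capacity at most 5+4+4 = 13 < 15 slots, so 3 can never suffice.
Johansson, Ivanova, Petrov, and Dubois alone can cover everything: Shift 1→Ivanova, Shift 2→Ivanova, Shift 3→Johansson, Shift 4→Ivanova, Shift 5→Johansson+Ivanova, Shift 6→Petrov+Dubois, Shift 7→Johansson+Dubois, Shift 8→Petrov, Shift 9→Ivanova+Petrov, Shift 10→Johansson+Dubois.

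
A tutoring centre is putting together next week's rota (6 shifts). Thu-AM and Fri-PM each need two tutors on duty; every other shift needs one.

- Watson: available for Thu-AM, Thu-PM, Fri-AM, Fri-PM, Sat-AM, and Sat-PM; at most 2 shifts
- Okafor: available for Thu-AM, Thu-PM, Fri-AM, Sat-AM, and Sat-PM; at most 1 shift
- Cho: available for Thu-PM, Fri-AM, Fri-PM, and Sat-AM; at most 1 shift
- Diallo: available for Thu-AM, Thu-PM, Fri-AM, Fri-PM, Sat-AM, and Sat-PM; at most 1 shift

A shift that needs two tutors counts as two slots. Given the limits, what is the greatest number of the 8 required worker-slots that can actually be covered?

5

Total capacity across all tutors is 2+1+1+1 = 5, and 8 slots are needed, so at most 5 can be filled.
An assignment achieving 5: Thu-AM→Watson+Okafor, Fri-PM→Watson+Cho, Sat-PM→Diallo.
Loads: Watson 2/2, Okafor 1/1, Cho 1/1, Diallo 1/1.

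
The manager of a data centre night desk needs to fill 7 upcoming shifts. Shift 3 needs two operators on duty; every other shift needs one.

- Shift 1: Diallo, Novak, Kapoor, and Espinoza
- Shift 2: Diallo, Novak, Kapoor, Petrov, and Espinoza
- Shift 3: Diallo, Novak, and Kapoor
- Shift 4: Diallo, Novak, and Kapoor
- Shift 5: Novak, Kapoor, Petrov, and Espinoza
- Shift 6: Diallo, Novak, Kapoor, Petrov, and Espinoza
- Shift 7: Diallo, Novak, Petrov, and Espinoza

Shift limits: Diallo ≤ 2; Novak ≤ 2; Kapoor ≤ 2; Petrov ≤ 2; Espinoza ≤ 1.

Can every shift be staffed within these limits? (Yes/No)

One valid schedule: Shift 1→Novak, Shift 2→Kapoor, Shift 3→Diallo+Novak, Shift 4→Diallo, Shift 5→Kapoor, Shift 6→Petrov, Shift 7→Petrov.
Loads: Diallo 2/2, Novak 2/2, Kapoor 2/2, Petrov 2/2, Espinoza 0/1 — all within limits.

Yes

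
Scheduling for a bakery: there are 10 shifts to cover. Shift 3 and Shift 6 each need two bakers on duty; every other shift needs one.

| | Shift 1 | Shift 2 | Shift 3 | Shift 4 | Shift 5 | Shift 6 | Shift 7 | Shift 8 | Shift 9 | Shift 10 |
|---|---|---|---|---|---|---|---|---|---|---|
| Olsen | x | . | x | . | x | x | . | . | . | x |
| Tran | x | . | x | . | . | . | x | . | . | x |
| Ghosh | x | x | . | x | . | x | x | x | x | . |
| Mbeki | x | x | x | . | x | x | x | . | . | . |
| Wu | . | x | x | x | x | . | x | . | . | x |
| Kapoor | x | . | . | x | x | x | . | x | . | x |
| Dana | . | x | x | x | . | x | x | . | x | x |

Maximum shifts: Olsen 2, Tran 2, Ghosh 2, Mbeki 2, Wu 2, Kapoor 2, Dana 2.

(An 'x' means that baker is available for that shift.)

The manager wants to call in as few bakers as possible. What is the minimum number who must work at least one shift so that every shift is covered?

12 slots to fill and no one can take more than 2, so at least ⌈12/2⌉ = 6 bakers are needed.
Olsen, Tran, Ghosh, Mbeki, Wu, and Kapoor alone can cover everything: Shift 1→Kapoor, Shift 2→Mbeki, Shift 3→Tran+Wu, Shift 4→Wu, Shift 5→Olsen, Shift 6→Mbeki+Kapoor, Shift 7→Tran, Shift 8→Ghosh, Shift 9→Ghosh, Shift 10→Olsen.

6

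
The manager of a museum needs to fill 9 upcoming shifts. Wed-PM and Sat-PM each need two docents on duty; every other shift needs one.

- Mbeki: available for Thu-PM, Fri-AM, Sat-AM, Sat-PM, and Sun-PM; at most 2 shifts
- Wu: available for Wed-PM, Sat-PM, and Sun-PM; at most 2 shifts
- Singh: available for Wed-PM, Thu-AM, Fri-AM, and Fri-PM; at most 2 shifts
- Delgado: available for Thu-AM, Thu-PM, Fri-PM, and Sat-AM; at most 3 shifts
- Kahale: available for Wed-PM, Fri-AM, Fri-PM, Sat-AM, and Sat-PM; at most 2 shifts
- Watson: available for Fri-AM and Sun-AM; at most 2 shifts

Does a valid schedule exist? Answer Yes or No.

Sun-AM can only be covered by Watson, so that assignment is forced.
One valid schedule: Wed-PM→Wu+Singh, Thu-AM→Singh, Thu-PM→Mbeki, Fri-AM→Kahale, Fri-PM→Delgado, Sat-AM→Delgado, Sat-PM→Wu+Kahale, Sun-AM→Watson, Sun-PM→Mbeki.
Loads: Mbeki 2/2, Wu 2/2, Singh 2/2, Delgado 2/3, Kahale 2/2, Watson 1/2 — all within limits.

Yes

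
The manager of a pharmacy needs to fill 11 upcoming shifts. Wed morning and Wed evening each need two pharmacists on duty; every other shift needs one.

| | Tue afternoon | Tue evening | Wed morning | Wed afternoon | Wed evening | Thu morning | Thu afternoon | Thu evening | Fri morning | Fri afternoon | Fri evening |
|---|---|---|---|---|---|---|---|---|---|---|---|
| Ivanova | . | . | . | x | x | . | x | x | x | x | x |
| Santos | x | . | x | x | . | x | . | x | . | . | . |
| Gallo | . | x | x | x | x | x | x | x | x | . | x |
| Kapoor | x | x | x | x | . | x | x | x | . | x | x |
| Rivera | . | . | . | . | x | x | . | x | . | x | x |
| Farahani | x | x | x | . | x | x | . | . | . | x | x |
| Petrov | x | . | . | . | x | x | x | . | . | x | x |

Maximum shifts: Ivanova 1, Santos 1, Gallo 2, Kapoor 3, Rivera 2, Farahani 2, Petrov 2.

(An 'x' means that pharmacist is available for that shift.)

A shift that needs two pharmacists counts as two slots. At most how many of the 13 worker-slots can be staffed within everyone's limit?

13

Total capacity across all pharmacists is 1+1+2+3+2+2+2 = 13, and 13 slots are needed, so at most 13 can be filled.
An assignment achieving 13: Tue afternoon→Santos, Tue evening→Gallo, Wed morning→Gallo+Kapoor, Wed afternoon→Kapoor, Wed evening→Rivera+Farahani, Thu morning→Petrov, Thu afternoon→Kapoor, Thu evening→Rivera, Fri morning→Ivanova, Fri afternoon→Farahani, Fri evening→Petrov.
Loads: Ivanova 1/1, Santos 1/1, Gallo 2/2, Kapoor 3/3, Rivera 2/2, Farahani 2/2, Petrov 2/2.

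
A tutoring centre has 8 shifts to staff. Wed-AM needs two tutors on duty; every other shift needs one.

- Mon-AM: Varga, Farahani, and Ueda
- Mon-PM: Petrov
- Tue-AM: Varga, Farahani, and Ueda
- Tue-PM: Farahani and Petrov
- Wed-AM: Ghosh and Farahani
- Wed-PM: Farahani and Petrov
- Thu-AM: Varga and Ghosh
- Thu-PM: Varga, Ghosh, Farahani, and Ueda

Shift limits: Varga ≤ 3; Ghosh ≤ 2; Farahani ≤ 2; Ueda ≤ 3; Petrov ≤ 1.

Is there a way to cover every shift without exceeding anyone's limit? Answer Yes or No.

Total capacity is 11 and 9 slots are needed, so capacity alone doesn't rule it out.
Shifts {Mon-PM, Tue-PM, Wed-AM, Wed-PM} need 5 worker-slots in total, but the tutors available for any of those shifts (Ghosh, Farahani, and Petrov) can supply at most 4 among them. So no valid schedule exists.

No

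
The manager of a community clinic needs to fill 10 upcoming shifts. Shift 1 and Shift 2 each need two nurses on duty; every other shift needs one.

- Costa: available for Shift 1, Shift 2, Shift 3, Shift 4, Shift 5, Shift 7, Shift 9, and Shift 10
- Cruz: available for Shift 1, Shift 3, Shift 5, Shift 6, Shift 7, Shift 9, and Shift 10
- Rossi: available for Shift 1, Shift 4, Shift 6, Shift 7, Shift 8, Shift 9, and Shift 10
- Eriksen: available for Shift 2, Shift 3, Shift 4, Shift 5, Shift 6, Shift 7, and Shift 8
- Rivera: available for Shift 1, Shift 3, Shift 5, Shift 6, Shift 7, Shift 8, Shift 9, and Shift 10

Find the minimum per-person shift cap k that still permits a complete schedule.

With 5 nurses and 12 worker-slots to fill, someone must work at least ⌈12/5⌉ = 3 shifts, so k ≥ 3.
k = 3 works: Shift 1→Rossi+Rivera, Shift 2→Costa+Eriksen, Shift 3→Costa, Shift 4→Costa, Shift 5→Cruz, Shift 6→Cruz, Shift 7→Eriksen, Shift 8→Rossi, Shift 9→Cruz, Shift 10→Rossi.
Loads: Costa 3, Cruz 3, Rossi 3, Eriksen 2, Rivera 1 — all ≤ 3.

3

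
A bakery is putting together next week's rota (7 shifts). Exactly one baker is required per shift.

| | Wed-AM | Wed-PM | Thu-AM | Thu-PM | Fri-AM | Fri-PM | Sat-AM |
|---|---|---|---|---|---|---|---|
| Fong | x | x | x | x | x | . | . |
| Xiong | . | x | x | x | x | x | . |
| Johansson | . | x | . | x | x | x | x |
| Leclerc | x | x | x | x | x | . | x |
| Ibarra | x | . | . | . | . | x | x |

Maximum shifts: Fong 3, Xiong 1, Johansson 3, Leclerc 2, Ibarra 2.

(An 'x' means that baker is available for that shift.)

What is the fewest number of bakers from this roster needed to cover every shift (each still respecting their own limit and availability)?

7 slots to fill and no one can take more than 3, so at least ⌈7/3⌉ = 3 bakers are needed.
Fong, Xiong, and Johansson alone can cover everything: Wed-AM→Fong, Wed-PM→Fong, Thu-AM→Fong, Thu-PM→Johansson, Fri-AM→Johansson, Fri-PM→Xiong, Sat-AM→Johansson.

3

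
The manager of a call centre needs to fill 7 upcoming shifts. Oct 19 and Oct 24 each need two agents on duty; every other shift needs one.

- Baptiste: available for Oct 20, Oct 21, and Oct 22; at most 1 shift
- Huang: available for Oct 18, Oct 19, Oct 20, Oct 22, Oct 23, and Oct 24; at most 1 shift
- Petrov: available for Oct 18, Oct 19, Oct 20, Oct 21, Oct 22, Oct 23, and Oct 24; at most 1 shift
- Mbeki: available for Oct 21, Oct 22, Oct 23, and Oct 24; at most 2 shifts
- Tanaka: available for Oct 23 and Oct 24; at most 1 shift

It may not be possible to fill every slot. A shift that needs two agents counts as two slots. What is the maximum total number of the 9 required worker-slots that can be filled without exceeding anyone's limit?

Total capacity across all agents is 1+1+1+2+1 = 6, and 9 slots are needed, so at most 6 can be filled.
An assignment achieving 6: Oct 18→Huang, Oct 19→Petrov, Oct 20→Baptiste, Oct 21→Mbeki, Oct 22→Mbeki, Oct 23→Tanaka.
Loads: Baptiste 1/1, Huang 1/1, Petrov 1/1, Mbeki 2/2, Tanaka 1/1.

6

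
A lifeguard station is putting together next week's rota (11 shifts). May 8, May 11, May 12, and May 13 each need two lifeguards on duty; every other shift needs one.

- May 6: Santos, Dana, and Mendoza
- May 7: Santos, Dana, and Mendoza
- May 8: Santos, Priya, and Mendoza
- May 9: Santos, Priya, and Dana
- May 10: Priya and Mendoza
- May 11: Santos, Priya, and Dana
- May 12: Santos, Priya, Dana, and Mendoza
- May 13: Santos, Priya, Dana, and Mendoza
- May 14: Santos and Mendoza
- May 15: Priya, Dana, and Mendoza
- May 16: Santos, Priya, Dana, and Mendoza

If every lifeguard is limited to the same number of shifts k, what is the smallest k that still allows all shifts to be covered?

4

With 4 lifeguards and 15 worker-slots to fill, someone must work at least ⌈15/4⌉ = 4 shifts, so k ≥ 4.
k = 4 works: May 6→Santos, May 7→Santos, May 8→Santos+Priya, May 9→Priya, May 10→Priya, May 11→Priya+Dana, May 12→Dana+Mendoza, May 13→Dana+Mendoza, May 14→Santos, May 15→Dana, May 16→Mendoza.
Loads: Santos 4, Priya 4, Dana 4, Mendoza 3 — all ≤ 4.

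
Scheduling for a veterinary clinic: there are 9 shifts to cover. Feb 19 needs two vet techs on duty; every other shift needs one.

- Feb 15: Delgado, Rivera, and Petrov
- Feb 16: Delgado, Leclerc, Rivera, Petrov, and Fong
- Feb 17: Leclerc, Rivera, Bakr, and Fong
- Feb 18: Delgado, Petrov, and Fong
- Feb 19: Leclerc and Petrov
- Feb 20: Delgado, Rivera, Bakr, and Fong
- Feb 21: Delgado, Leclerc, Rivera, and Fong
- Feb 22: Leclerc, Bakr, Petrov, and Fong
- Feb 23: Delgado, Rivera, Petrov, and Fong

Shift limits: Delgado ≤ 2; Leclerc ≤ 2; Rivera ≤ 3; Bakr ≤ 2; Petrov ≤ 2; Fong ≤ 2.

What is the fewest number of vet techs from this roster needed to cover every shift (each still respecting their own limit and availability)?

5

10 slots to fill and no one can take more than 3, so at least ⌈10/3⌉ = 4 vet techs are needed.
Any 4 vet techs together have capacity at most 3+2+2+2 = 9 < 10 slots, so 4 can never suffice.
Delgado, Leclerc, Rivera, Bakr, and Petrov alone can cover everything: Feb 15→Delgado, Feb 16→Petrov, Feb 17→Leclerc, Feb 18→Delgado, Feb 19→Leclerc+Petrov, Feb 20→Rivera, Feb 21→Rivera, Feb 22→Bakr, Feb 23→Rivera.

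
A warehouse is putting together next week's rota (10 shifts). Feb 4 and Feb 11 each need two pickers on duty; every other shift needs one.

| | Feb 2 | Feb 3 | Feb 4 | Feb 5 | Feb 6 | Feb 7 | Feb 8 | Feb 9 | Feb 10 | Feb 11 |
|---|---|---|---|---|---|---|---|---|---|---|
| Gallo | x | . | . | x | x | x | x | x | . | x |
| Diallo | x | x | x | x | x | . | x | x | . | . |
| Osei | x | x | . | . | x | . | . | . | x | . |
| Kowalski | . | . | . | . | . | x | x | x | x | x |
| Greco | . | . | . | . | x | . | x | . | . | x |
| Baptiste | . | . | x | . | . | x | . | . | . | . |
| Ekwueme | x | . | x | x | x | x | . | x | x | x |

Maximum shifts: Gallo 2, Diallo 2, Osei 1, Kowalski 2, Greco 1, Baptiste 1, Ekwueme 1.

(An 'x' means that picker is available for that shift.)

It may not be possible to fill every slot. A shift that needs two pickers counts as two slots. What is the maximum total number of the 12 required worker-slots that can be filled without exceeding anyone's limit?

10

Total capacity across all pickers is 2+2+1+2+1+1+1 = 10, and 12 slots are needed, so at most 10 can be filled.
An assignment achieving 10: Feb 2→Gallo, Feb 3→Diallo, Feb 4→Diallo+Baptiste, Feb 5→Gallo, Feb 7→Kowalski, Feb 8→Kowalski, Feb 9→Ekwueme, Feb 10→Osei, Feb 11→Greco.
Loads: Gallo 2/2, Diallo 2/2, Osei 1/1, Kowalski 2/2, Greco 1/1, Baptiste 1/1, Ekwueme 1/1.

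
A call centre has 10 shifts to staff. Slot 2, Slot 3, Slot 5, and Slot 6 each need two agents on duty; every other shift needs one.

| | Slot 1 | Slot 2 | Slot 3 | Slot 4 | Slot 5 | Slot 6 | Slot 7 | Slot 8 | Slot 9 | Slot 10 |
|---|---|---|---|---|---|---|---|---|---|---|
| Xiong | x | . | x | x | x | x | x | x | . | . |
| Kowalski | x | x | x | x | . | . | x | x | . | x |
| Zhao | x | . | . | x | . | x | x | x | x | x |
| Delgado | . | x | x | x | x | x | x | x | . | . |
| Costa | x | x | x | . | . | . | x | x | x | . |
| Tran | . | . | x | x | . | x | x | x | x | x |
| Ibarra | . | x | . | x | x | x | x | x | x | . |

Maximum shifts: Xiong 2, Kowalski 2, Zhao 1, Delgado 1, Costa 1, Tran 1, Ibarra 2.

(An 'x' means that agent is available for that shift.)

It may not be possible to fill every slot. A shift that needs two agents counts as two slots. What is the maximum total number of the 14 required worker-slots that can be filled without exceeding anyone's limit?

10

Total capacity across all agents is 2+2+1+1+1+1+2 = 10, and 14 slots are needed, so at most 10 can be filled.
An assignment achieving 10: Slot 1→Xiong, Slot 2→Kowalski+Costa, Slot 3→Tran, Slot 4→Ibarra, Slot 5→Xiong+Delgado, Slot 6→Ibarra, Slot 9→Zhao, Slot 10→Kowalski.
Loads: Xiong 2/2, Kowalski 2/2, Zhao 1/1, Delgado 1/1, Costa 1/1, Tran 1/1, Ibarra 2/2.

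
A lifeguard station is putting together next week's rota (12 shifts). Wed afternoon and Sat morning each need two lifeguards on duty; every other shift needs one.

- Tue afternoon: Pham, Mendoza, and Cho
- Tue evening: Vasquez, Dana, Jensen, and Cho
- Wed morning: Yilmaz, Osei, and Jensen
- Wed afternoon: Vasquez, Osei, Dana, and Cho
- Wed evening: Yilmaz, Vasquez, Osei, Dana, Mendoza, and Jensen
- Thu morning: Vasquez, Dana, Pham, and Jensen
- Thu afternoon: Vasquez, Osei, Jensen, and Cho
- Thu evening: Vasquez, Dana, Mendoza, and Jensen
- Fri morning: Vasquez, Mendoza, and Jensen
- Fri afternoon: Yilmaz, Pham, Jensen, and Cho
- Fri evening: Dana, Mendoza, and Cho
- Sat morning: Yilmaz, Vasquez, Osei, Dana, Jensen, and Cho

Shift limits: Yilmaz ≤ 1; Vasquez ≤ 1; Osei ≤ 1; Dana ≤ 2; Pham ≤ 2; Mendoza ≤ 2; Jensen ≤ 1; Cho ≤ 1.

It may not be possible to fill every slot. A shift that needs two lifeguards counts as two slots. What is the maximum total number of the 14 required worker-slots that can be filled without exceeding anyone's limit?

Total capacity across all lifeguards is 1+1+1+2+2+2+1+1 = 11, and 14 slots are needed, so at most 11 can be filled.
An assignment achieving 11: Tue afternoon→Pham, Tue evening→Dana, Wed morning→Yilmaz, Wed afternoon→Osei+Cho, Wed evening→Mendoza, Thu morning→Pham, Thu afternoon→Jensen, Thu evening→Mendoza, Fri morning→Vasquez, Fri evening→Dana.
Loads: Yilmaz 1/1, Vasquez 1/1, Osei 1/1, Dana 2/2, Pham 2/2, Mendoza 2/2, Jensen 1/1, Cho 1/1.

11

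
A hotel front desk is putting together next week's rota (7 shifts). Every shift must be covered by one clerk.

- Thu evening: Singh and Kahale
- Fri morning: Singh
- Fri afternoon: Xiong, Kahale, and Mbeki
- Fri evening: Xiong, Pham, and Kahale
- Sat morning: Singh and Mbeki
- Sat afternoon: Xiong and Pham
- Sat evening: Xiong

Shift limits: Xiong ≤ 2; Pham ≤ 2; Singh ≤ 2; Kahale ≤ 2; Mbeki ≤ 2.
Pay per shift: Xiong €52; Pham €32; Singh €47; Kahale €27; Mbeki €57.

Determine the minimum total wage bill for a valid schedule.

Fri morning can only be covered by Singh, so that assignment is forced.
Sat evening can only be covered by Xiong, so that assignment is forced.
Picking the cheapest available clerk for each shift independently would cost €259, but that ignores the shift limits.
An optimal schedule: Thu evening→Kahale, Fri morning→Singh, Fri afternoon→Kahale, Fri evening→Pham, Sat morning→Singh, Sat afternoon→Pham, Sat evening→Xiong.
Total: 27 + 47 + 27 + 32 + 47 + 32 + 52 = €264.

€264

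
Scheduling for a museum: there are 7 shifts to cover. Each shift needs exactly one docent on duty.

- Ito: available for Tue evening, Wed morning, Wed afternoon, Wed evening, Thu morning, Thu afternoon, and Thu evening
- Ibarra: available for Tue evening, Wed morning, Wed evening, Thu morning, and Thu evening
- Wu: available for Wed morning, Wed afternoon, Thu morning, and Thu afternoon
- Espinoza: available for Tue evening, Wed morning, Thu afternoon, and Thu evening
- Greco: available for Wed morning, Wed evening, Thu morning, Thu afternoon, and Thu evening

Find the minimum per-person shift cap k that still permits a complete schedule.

With 5 docents and 7 worker-slots to fill, someone must work at least ⌈7/5⌉ = 2 shifts, so k ≥ 2.
k = 2 works: Tue evening→Ito, Wed morning→Wu, Wed afternoon→Ito, Wed evening→Ibarra, Thu morning→Ibarra, Thu afternoon→Wu, Thu evening→Espinoza.
Loads: Ito 2, Ibarra 2, Wu 2, Espinoza 1, Greco 0 — all ≤ 2.

2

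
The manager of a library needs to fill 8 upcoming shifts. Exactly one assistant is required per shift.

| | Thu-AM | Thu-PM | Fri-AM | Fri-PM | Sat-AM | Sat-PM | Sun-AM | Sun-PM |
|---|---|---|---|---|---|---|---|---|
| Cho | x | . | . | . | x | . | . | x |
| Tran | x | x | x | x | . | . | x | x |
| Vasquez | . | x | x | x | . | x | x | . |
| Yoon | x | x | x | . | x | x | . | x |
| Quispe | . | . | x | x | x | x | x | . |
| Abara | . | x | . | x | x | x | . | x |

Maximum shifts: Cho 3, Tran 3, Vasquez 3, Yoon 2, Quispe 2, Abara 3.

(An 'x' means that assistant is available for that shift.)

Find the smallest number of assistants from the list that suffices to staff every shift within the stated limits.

3

8 slots to fill and no one can take more than 3, so at least ⌈8/3⌉ = 3 assistants are needed.
Cho, Tran, and Vasquez alone can cover everything: Thu-AM→Cho, Thu-PM→Tran, Fri-AM→Tran, Fri-PM→Tran, Sat-AM→Cho, Sat-PM→Vasquez, Sun-AM→Vasquez, Sun-PM→Cho.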